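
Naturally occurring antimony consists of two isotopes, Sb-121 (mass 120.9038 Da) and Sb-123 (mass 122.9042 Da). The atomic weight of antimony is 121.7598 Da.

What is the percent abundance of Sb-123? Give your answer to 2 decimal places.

42.79%

Writing the weighted mean with unknown fraction x of Sb-121:
120.9038·x + 122.9042·(1 − x) = 121.7598
(120.9038 − 122.9042)·x = 121.7598 − 122.9042
x = -1.1444 / -2.0004 = 0.57209 → 57.21% Sb-121, 42.79% Sb-123.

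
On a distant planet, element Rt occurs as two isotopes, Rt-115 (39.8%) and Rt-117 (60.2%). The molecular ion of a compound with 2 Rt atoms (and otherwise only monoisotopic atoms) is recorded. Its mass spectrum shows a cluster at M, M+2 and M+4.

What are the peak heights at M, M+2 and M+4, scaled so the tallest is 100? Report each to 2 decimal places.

33.06 : 100.00 : 75.63

Each Rt atom is independently Rt-115 (p = 0.398) or Rt-117 (q = 0.602); the cluster is the binomial expansion (p + q)^2.
P(M) = 0.398^2 = 0.158404
P(M+2) = 2 × 0.398^1 × 0.602^1 = 0.479192
P(M+4) = 0.602^2 = 0.362404
The M+2 peak is largest (0.479192); scaling to 100 gives 33.06 : 100.00 : 75.63.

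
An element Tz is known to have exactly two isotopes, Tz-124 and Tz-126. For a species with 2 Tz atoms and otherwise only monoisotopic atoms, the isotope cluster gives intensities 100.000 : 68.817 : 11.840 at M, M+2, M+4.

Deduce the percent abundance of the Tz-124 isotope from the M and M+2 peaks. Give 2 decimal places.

If p is the fraction of Tz that is Tz-124, then I(M+2)/I(M) = [C(2,1)·p^1·(1−p)] / p^2 = 2·(1−p)/p = 68.817/100.000 = 0.6882
(1−p)/p = 0.6882/2 = 0.3441  ⇒  p = 1/(1 + 0.3441) = 0.7440
Tz-124: 74.40%, Tz-126: 25.60%.

74.40%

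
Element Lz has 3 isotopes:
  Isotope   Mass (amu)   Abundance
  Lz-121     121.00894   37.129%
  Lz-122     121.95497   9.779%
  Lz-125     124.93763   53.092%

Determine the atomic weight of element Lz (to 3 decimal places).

123.187 amu

Ar = Σ fᵢ·mᵢ = 0.37129 × 121.00894 + 0.09779 × 121.95497 + 0.53092 × 124.93763
= 44.929409 + 11.925977 + 66.331887 = 123.187273 amu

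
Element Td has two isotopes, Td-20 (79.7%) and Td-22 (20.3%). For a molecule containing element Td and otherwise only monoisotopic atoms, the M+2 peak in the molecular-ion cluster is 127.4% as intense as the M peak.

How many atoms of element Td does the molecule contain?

For n independent Td atoms, I(M+2)/I(M) = n · (abundance Td-22) / (abundance Td-20) = n · 0.203/0.797.
n = 1.274 × 0.797/0.203 = 5.00 ≈ 5

5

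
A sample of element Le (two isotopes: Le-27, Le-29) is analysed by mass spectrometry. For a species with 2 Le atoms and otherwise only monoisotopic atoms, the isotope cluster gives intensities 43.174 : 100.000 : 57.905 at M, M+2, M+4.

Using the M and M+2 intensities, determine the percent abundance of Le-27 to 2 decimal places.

Write p for the Le-27 fraction. I(M+2)/I(M) = [C(2,1)·p^1·(1−p)] / p^2 = 2·(1−p)/p = 100.000/43.174 = 2.3162
(1−p)/p = 2.3162/2 = 1.1581  ⇒  p = 1/(1 + 1.1581) = 0.4634
Le-27: 46.34%, Le-29: 53.66%.

46.34%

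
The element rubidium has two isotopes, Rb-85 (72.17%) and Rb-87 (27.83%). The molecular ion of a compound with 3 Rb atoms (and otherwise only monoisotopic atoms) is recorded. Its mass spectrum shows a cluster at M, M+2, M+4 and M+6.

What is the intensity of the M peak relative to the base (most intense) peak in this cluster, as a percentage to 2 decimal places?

Term probabilities: M 0.3759, M+2 0.4349, M+4 0.1677, M+6 0.0216. Base peak = M+2.
P(M+2) = C(3,1) × 0.7217^2 × 0.2783^1 = 3 × 0.52085089 × 0.2783 = 0.434858 (base)
P(M) = C(3,0) × 0.7217^3 × 0.2783^0 = 1 × 0.37589809 × 1.0000 = 0.375898
Relative intensity = 0.375898 / 0.434858 × 100 = 86.44

86.44%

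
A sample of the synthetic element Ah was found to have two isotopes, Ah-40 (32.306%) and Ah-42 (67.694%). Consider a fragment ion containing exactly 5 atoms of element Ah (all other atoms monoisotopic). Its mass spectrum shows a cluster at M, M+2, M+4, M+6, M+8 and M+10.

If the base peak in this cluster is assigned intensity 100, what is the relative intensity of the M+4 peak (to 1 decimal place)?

(0.32306 + 0.67694)^5 gives M 0.0035, M+2 0.0369, M+4 0.1545, M+6 0.3238, M+8 0.3392, M+10 0.1422; the largest is M+8.
P(M+8) = C(5,4) × 0.32306^1 × 0.67694^4 = 5 × 0.32306 × 0.20999101 = 0.339198 (base)
P(M+4) = C(5,2) × 0.32306^3 × 0.67694^2 = 10 × 0.03371705 × 0.45824776 = 0.154508
Relative intensity = 0.154508 / 0.339198 × 100 = 45.6

45.6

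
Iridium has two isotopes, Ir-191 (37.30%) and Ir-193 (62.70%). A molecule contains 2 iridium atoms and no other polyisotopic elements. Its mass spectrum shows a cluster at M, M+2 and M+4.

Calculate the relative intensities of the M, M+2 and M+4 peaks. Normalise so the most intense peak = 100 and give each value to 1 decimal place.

29.7 : 100.0 : 84.0

Expanding (0.3730 + 0.6270)^2:
P(M) = 0.3730^2 = 0.139129
P(M+2) = 2 × 0.3730^1 × 0.6270^1 = 0.467742
P(M+4) = 0.6270^2 = 0.393129
The M+2 peak is largest (0.467742); scaling to 100 gives 29.7 : 100.0 : 84.0.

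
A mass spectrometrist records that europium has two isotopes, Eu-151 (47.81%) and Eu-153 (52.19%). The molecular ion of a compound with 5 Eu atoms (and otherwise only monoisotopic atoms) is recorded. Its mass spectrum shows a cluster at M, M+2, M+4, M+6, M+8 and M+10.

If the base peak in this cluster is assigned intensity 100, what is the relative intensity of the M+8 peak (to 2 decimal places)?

Binomial terms of (0.4781 + 0.5219)^5: M 0.0250, M+2 0.1363, M+4 0.2977, M+6 0.3249, M+8 0.1774, M+10 0.0387 → M+6 is the base peak.
P(M+6) = C(5,3) × 0.4781^2 × 0.5219^3 = 10 × 0.22857961 × 0.14215492 = 0.324937 (base)
P(M+8) = C(5,4) × 0.4781^1 × 0.5219^4 = 5 × 0.4781 × 0.07419065 = 0.177353
Relative intensity = 0.177353 / 0.324937 × 100 = 54.58

54.58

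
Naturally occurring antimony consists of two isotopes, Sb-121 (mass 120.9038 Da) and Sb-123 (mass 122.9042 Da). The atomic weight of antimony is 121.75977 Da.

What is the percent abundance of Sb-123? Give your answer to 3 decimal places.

Writing the weighted mean with unknown fraction x of Sb-121:
120.9038·x + 122.9042·(1 − x) = 121.75977
(120.9038 − 122.9042)·x = 121.75977 − 122.9042
x = -1.14443 / -2.0004 = 0.57210 → 57.210% Sb-121, 42.790% Sb-123.

42.790%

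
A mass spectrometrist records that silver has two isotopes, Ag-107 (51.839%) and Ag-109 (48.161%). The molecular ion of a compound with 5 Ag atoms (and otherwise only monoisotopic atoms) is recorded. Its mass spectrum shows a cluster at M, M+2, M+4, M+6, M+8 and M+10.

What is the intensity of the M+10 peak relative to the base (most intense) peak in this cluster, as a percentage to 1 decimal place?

Term probabilities: M 0.0374, M+2 0.1739, M+4 0.3231, M+6 0.3002, M+8 0.1394, M+10 0.0259. Base peak = M+4.
P(M+4) = C(5,2) × 0.51839^3 × 0.48161^2 = 10 × 0.13930601 × 0.23194819 = 0.323118 (base)
P(M+10) = C(5,5) × 0.51839^0 × 0.48161^5 = 1 × 1.0000 × 0.0259106 = 0.025911
Relative intensity = 0.025911 / 0.323118 × 100 = 8.0

8.0%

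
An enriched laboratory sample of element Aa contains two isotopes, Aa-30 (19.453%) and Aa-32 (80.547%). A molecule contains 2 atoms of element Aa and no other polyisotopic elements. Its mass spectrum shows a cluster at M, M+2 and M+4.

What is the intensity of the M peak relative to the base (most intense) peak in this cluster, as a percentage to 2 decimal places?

5.83%

Binomial terms of (0.19453 + 0.80547)^2: M 0.0378, M+2 0.3134, M+4 0.6488 → M+4 is the base peak.
P(M+4) = C(2,2) × 0.19453^0 × 0.80547^2 = 1 × 1.0000 × 0.64878192 = 0.648782 (base)
P(M) = C(2,0) × 0.19453^2 × 0.80547^0 = 1 × 0.03784192 × 1.0000 = 0.037842
Relative intensity = 0.037842 / 0.648782 × 100 = 5.83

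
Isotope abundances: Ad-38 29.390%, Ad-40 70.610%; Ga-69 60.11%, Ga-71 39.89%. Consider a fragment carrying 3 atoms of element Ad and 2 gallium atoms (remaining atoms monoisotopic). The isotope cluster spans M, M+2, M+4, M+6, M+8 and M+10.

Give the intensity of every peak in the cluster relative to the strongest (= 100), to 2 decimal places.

2.50 : 21.32 : 68.27 : 100.00 : 65.04 : 15.26

Element Ad pattern (n=3): 0.02538626 : 0.18297284 : 0.43959553 : 0.35204537
Gallium pattern (n=2): 0.36132121 : 0.47955758 : 0.15912121
Convolve the two distributions (both contribute in 2-u steps):
  M: 0.02538626×0.36132121 = 0.009173
  M+2: 0.02538626×0.47955758 + 0.18297284×0.36132121 = 0.078286
  M+4: 0.02538626×0.15912121 + 0.18297284×0.47955758 + 0.43959553×0.36132121 = 0.250621
  M+6: 0.18297284×0.15912121 + 0.43959553×0.47955758 + 0.35204537×0.36132121 = 0.367128
  M+8: 0.43959553×0.15912121 + 0.35204537×0.47955758 = 0.238775
  M+10: 0.35204537×0.15912121 = 0.056018
Scale to base peak (0.367128) = 100: 2.50 : 21.32 : 68.27 : 100.00 : 65.04 : 15.26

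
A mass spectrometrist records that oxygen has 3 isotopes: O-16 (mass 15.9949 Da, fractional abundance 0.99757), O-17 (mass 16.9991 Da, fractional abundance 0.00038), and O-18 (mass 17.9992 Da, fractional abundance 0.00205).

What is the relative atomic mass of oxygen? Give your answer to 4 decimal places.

15.9994 Da

The abundance-weighted mean is 0.99757 × 15.9949 + 0.00038 × 16.9991 + 0.00205 × 17.9992
= 15.95603 + 0.00646 + 0.03690 = 15.99939 Da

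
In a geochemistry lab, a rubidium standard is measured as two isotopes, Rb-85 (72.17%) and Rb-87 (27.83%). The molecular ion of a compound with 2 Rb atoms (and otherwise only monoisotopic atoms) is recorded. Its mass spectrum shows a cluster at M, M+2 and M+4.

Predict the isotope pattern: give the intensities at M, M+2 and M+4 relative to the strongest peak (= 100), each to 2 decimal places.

Each Rb atom is independently Rb-85 (p = 0.7217) or Rb-87 (q = 0.2783); the cluster is the binomial expansion (p + q)^2.
P(M) = 0.7217^2 = 0.520851
P(M+2) = 2 × 0.7217^1 × 0.2783^1 = 0.401698
P(M+4) = 0.2783^2 = 0.077451
The M peak is largest (0.520851); scaling to 100 gives 100.00 : 77.12 : 14.87.

100.00 : 77.12 : 14.87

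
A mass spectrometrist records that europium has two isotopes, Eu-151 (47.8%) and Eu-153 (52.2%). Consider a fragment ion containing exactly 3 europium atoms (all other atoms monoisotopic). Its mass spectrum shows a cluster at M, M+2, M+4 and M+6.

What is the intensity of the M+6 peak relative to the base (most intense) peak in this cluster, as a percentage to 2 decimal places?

36.40%

Term probabilities: M 0.1092, M+2 0.3578, M+4 0.3907, M+6 0.1422. Base peak = M+4.
P(M+4) = C(3,2) × 0.478^1 × 0.522^2 = 3 × 0.4780 × 0.272484 = 0.390742 (base)
P(M+6) = C(3,3) × 0.478^0 × 0.522^3 = 1 × 1.0000 × 0.14223665 = 0.142237
Relative intensity = 0.142237 / 0.390742 × 100 = 36.40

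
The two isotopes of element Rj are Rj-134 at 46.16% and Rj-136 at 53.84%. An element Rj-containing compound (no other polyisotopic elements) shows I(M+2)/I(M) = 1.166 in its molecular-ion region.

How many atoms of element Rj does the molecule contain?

1

For n independent Rj atoms, I(M+2)/I(M) = n · (abundance Rj-136) / (abundance Rj-134) = n · 0.5384/0.4616.
n = 1.166 × 0.4616/0.5384 = 1.00 ≈ 1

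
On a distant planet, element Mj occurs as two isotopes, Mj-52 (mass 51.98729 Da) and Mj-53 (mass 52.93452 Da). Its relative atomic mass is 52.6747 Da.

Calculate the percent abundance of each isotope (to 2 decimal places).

Mj-52: 27.43%, Mj-53: 72.57%

Writing the weighted mean with unknown fraction x of Mj-52:
51.98729·x + 52.93452·(1 − x) = 52.6747
(51.98729 − 52.93452)·x = 52.6747 − 52.93452
x = -0.25982 / -0.94723 = 0.27429 → 27.43% Mj-52, 72.57% Mj-53.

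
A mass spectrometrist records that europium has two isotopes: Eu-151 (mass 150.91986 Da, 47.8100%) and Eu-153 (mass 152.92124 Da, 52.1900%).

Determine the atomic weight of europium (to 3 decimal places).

Average mass = Σ (abundance × isotope mass) = 0.478100 × 150.91986 + 0.521900 × 152.92124
= 72.154785 + 79.809595 = 151.964380 Da

151.964 Da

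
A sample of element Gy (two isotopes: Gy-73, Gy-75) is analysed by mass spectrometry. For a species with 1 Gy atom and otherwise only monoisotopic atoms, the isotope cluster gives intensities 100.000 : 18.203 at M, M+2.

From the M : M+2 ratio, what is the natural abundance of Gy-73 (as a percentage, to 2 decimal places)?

84.60%

Let p = fractional abundance of Gy-73. I(M+2)/I(M) = [C(1,1)·p^0·(1−p)] / p^1 = 1·(1−p)/p = 18.203/100.000 = 0.1820
(1−p)/p = 0.1820/1 = 0.1820  ⇒  p = 1/(1 + 0.1820) = 0.8460
Gy-73: 84.60%, Gy-75: 15.40%.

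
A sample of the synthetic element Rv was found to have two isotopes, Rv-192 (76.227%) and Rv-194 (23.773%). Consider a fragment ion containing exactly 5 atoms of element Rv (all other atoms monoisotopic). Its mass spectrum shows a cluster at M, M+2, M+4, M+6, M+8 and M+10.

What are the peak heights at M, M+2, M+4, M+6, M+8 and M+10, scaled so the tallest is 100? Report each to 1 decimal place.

64.1 : 100.0 : 62.4 : 19.5 : 3.0 : 0.2

The 5 Rv atoms are independent, so intensities follow the terms of (0.76227 + 0.23773)^5.
P(M) = 0.76227^5 = 0.257362
P(M+2) = 5 × 0.76227^4 × 0.23773^1 = 0.401319
P(M+4) = 10 × 0.76227^3 × 0.23773^2 = 0.250319
P(M+6) = 10 × 0.76227^2 × 0.23773^3 = 0.078067
P(M+8) = 5 × 0.76227^1 × 0.23773^4 = 0.012173
P(M+10) = 0.23773^5 = 0.000759
The M+2 peak is largest (0.401319); scaling to 100 gives 64.1 : 100.0 : 62.4 : 19.5 : 3.0 : 0.2.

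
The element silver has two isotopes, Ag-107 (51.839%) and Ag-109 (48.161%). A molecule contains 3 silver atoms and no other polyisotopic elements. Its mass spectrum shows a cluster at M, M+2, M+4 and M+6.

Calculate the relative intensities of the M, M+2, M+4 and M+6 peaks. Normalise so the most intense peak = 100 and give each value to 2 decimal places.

Expanding (0.51839 + 0.48161)^3:
P(M) = 0.51839^3 = 0.139306
P(M+2) = 3 × 0.51839^2 × 0.48161^1 = 0.388267
P(M+4) = 3 × 0.51839^1 × 0.48161^2 = 0.360719
P(M+6) = 0.48161^3 = 0.111709
The M+2 peak is largest (0.388267); scaling to 100 gives 35.88 : 100.00 : 92.90 : 28.77.

35.88 : 100.00 : 92.90 : 28.77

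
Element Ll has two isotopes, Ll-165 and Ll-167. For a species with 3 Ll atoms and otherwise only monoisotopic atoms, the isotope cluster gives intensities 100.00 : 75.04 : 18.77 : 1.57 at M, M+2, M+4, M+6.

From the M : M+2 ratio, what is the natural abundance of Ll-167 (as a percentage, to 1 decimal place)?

Write p for the Ll-165 fraction. I(M+2)/I(M) = [C(3,1)·p^2·(1−p)] / p^3 = 3·(1−p)/p = 75.04/100.00 = 0.7504
(1−p)/p = 0.7504/3 = 0.2501  ⇒  p = 1/(1 + 0.2501) = 0.7999
Ll-165: 80.0%, Ll-167: 20.0%.

20.0%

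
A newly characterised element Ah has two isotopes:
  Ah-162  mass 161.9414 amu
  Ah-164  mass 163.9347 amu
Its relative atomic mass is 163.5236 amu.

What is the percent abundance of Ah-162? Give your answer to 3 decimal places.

20.624%

Writing the weighted mean with unknown fraction x of Ah-162:
161.9414·x + 163.9347·(1 − x) = 163.5236
(161.9414 − 163.9347)·x = 163.5236 − 163.9347
x = -0.4111 / -1.9933 = 0.20624 → 20.624% Ah-162, 79.376% Ah-164.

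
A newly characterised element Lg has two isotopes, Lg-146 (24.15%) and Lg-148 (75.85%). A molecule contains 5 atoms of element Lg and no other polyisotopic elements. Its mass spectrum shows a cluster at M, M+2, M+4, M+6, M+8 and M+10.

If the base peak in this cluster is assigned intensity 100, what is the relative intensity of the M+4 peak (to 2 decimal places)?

Term probabilities: M 0.0008, M+2 0.0129, M+4 0.0810, M+6 0.2545, M+8 0.3997, M+10 0.2511. Base peak = M+8.
P(M+8) = C(5,4) × 0.2415^1 × 0.7585^4 = 5 × 0.2415 × 0.33099569 = 0.399677 (base)
P(M+4) = C(5,2) × 0.2415^3 × 0.7585^2 = 10 × 0.01408482 × 0.57532225 = 0.081033
Relative intensity = 0.081033 / 0.399677 × 100 = 20.27

20.27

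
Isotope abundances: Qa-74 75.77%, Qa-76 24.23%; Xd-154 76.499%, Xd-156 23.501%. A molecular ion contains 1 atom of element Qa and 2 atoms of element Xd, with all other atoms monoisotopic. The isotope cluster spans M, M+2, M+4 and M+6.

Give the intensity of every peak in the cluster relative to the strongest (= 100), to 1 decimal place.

Element Qa pattern (n=1): 0.7577 : 0.2423
Element Xd pattern (n=2): 0.5852097 : 0.3595606 : 0.0552297
Convolve the two distributions (both contribute in 2-u steps):
  M: 0.7577×0.5852097 = 0.443413
  M+2: 0.7577×0.3595606 + 0.2423×0.5852097 = 0.414235
  M+4: 0.7577×0.0552297 + 0.2423×0.3595606 = 0.128969
  M+6: 0.2423×0.0552297 = 0.013382
Scale to base peak (0.443413) = 100: 100.0 : 93.4 : 29.1 : 3.0

100.0 : 93.4 : 29.1 : 3.0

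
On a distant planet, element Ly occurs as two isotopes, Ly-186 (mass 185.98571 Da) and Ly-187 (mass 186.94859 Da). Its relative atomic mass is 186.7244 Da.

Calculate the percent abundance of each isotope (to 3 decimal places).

Let x be the fractional abundance of Ly-186; then Ly-187 has abundance 1 − x.
185.98571·x + 186.94859·(1 − x) = 186.7244
(185.98571 − 186.94859)·x = 186.7244 − 186.94859
x = -0.22419 / -0.96288 = 0.23283 → 23.283% Ly-186, 76.717% Ly-187.

Ly-186: 23.283%, Ly-187: 76.717%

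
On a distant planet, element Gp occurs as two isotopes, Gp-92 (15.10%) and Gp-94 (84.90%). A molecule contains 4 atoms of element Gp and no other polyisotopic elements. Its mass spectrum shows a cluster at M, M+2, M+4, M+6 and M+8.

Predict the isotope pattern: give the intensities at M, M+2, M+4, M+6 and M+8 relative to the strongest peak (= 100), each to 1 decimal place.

Each Gp atom is independently Gp-92 (p = 0.1510) or Gp-94 (q = 0.8490); the cluster is the binomial expansion (p + q)^4.
P(M) = 0.1510^4 = 0.000520
P(M+2) = 4 × 0.1510^3 × 0.8490^1 = 0.011692
P(M+4) = 6 × 0.1510^2 × 0.8490^2 = 0.098610
P(M+6) = 4 × 0.1510^1 × 0.8490^3 = 0.369624
P(M+8) = 0.8490^4 = 0.519554
The M+8 peak is largest (0.519554); scaling to 100 gives 0.1 : 2.3 : 19.0 : 71.1 : 100.0.

0.1 : 2.3 : 19.0 : 71.1 : 100.0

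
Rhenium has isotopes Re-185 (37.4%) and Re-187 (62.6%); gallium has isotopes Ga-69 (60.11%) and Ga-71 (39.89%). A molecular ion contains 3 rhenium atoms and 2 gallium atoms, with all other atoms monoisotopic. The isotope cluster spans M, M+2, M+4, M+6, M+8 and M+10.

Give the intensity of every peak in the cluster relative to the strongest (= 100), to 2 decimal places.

Rhenium pattern (n=3): 0.05231362 : 0.26268713 : 0.43968487 : 0.24531438
Gallium pattern (n=2): 0.36132121 : 0.47955758 : 0.15912121
Convolve the two distributions (both contribute in 2-u steps):
  M: 0.05231362×0.36132121 = 0.018902
  M+2: 0.05231362×0.47955758 + 0.26268713×0.36132121 = 0.120002
  M+4: 0.05231362×0.15912121 + 0.26268713×0.47955758 + 0.43968487×0.36132121 = 0.293165
  M+6: 0.26268713×0.15912121 + 0.43968487×0.47955758 + 0.24531438×0.36132121 = 0.341291
  M+8: 0.43968487×0.15912121 + 0.24531438×0.47955758 = 0.187606
  M+10: 0.24531438×0.15912121 = 0.039035
Scale to base peak (0.341291) = 100: 5.54 : 35.16 : 85.90 : 100.00 : 54.97 : 11.44

5.54 : 35.16 : 85.90 : 100.00 : 54.97 : 11.44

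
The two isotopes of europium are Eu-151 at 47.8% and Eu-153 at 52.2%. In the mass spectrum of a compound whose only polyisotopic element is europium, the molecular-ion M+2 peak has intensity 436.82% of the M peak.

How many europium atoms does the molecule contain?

4

With n Eu atoms, P(M+2)/P(M) = C(n,1)·p^(n−1)q / p^n = n·q/p = n · 0.522/0.478.
n = 4.3682 × 0.478/0.522 = 4.00 ≈ 4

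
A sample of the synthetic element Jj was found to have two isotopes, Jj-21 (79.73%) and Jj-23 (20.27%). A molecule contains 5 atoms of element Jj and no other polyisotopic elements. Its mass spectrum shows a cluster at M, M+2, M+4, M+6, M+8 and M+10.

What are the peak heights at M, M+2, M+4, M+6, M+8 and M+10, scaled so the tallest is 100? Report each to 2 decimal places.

Expanding (0.7973 + 0.2027)^5:
P(M) = 0.7973^5 = 0.322188
P(M+2) = 5 × 0.7973^4 × 0.2027^1 = 0.409554
P(M+4) = 10 × 0.7973^3 × 0.2027^2 = 0.208244
P(M+6) = 10 × 0.7973^2 × 0.2027^3 = 0.052943
P(M+8) = 5 × 0.7973^1 × 0.2027^4 = 0.006730
P(M+10) = 0.2027^5 = 0.000342
The M+2 peak is largest (0.409554); scaling to 100 gives 78.67 : 100.00 : 50.85 : 12.93 : 1.64 : 0.08.

78.67 : 100.00 : 50.85 : 12.93 : 1.64 : 0.08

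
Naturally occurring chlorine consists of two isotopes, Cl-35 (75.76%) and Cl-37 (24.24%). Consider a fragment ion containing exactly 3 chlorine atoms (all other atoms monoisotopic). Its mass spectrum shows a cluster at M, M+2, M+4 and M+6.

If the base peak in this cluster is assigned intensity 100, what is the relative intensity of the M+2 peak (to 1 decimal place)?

Binomial terms of (0.7576 + 0.2424)^3: M 0.4348, M+2 0.4174, M+4 0.1335, M+6 0.0142 → M is the base peak.
P(M) = C(3,0) × 0.7576^3 × 0.2424^0 = 1 × 0.4348304 × 1.0000 = 0.434830 (base)
P(M+2) = C(3,1) × 0.7576^2 × 0.2424^1 = 3 × 0.57395776 × 0.2424 = 0.417382
Relative intensity = 0.417382 / 0.434830 × 100 = 96.0

96.0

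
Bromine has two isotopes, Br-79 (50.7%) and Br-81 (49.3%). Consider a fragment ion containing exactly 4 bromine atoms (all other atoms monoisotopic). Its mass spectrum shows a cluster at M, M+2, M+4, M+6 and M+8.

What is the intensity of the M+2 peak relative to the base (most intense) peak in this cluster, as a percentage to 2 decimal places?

(0.507 + 0.493)^4 gives M 0.0661, M+2 0.2570, M+4 0.3749, M+6 0.2430, M+8 0.0591; the largest is M+4.
P(M+4) = C(4,2) × 0.507^2 × 0.493^2 = 6 × 0.257049 × 0.243049 = 0.374853 (base)
P(M+2) = C(4,1) × 0.507^3 × 0.493^1 = 4 × 0.13032384 × 0.4930 = 0.256999
Relative intensity = 0.256999 / 0.374853 × 100 = 68.56

68.56%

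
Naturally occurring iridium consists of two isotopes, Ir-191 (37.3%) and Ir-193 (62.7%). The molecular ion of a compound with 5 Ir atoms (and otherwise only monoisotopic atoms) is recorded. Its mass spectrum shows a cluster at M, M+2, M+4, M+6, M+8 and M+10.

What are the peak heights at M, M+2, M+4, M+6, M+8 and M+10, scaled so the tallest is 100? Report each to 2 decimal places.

Each Ir atom is independently Ir-191 (p = 0.373) or Ir-193 (q = 0.627); the cluster is the binomial expansion (p + q)^5.
P(M) = 0.373^5 = 0.007220
P(M+2) = 5 × 0.373^4 × 0.627^1 = 0.060684
P(M+4) = 10 × 0.373^3 × 0.627^2 = 0.204015
P(M+6) = 10 × 0.373^2 × 0.627^3 = 0.342942
P(M+8) = 5 × 0.373^1 × 0.627^4 = 0.288237
P(M+10) = 0.627^5 = 0.096903
The M+6 peak is largest (0.342942); scaling to 100 gives 2.11 : 17.70 : 59.49 : 100.00 : 84.05 : 28.26.

2.11 : 17.70 : 59.49 : 100.00 : 84.05 : 28.26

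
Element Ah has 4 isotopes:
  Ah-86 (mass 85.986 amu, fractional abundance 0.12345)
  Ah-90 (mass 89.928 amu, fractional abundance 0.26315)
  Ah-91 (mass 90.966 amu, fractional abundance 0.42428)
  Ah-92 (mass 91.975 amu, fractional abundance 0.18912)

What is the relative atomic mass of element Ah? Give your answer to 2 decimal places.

The abundance-weighted mean is 0.12345 × 85.986 + 0.26315 × 89.928 + 0.42428 × 90.966 + 0.18912 × 91.975
= 10.6150 + 23.6646 + 38.5951 + 17.3943 = 90.2690 amu

90.27 amu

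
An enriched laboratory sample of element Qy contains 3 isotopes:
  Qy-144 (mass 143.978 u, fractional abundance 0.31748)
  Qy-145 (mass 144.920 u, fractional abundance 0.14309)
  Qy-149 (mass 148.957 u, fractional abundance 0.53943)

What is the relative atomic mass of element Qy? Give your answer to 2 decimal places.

146.80 u

Average mass = Σ (abundance × isotope mass) = 0.31748 × 143.978 + 0.14309 × 144.920 + 0.53943 × 148.957
= 45.7101 + 20.7366 + 80.3519 = 146.7986 u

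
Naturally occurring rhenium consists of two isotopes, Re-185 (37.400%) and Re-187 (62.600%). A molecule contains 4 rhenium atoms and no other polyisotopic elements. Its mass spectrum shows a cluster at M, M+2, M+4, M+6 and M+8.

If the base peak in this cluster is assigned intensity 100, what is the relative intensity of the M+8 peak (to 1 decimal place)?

41.8

Term probabilities: M 0.0196, M+2 0.1310, M+4 0.3289, M+6 0.3670, M+8 0.1536. Base peak = M+6.
P(M+6) = C(4,3) × 0.37400^1 × 0.62600^3 = 4 × 0.3740 × 0.24531438 = 0.366990 (base)
P(M+8) = C(4,4) × 0.37400^0 × 0.62600^4 = 1 × 1.0000 × 0.1535668 = 0.153567
Relative intensity = 0.153567 / 0.366990 × 100 = 41.8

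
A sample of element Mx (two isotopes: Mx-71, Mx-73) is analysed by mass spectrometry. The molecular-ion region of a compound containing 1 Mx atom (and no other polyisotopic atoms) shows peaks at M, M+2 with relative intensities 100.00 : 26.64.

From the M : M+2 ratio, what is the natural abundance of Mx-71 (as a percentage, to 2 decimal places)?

78.96%

Write p for the Mx-71 fraction. I(M+2)/I(M) = [C(1,1)·p^0·(1−p)] / p^1 = 1·(1−p)/p = 26.64/100.00 = 0.2664
(1−p)/p = 0.2664/1 = 0.2664  ⇒  p = 1/(1 + 0.2664) = 0.7896
Mx-71: 78.96%, Mx-73: 21.04%.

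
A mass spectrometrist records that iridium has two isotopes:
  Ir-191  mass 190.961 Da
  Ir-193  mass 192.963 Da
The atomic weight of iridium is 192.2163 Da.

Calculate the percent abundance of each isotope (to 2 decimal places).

Ir-191: 37.30%, Ir-193: 62.70%

Writing the weighted mean with unknown fraction x of Ir-191:
190.961·x + 192.963·(1 − x) = 192.2163
(190.961 − 192.963)·x = 192.2163 − 192.963
x = -0.7467 / -2.002 = 0.37298 → 37.30% Ir-191, 62.70% Ir-193.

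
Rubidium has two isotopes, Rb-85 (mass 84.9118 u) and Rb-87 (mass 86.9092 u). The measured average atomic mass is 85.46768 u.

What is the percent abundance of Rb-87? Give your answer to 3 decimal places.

Let x be the fractional abundance of Rb-85; then Rb-87 has abundance 1 − x.
84.9118·x + 86.9092·(1 − x) = 85.46768
(84.9118 − 86.9092)·x = 85.46768 − 86.9092
x = -1.44152 / -1.9974 = 0.72170 → 72.170% Rb-85, 27.830% Rb-87.

27.830%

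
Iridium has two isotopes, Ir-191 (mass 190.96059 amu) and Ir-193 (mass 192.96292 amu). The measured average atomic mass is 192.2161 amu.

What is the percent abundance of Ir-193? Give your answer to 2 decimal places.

Writing the weighted mean with unknown fraction x of Ir-191:
190.96059·x + 192.96292·(1 − x) = 192.2161
(190.96059 − 192.96292)·x = 192.2161 − 192.96292
x = -0.74682 / -2.00233 = 0.37298 → 37.30% Ir-191, 62.70% Ir-193.

62.70%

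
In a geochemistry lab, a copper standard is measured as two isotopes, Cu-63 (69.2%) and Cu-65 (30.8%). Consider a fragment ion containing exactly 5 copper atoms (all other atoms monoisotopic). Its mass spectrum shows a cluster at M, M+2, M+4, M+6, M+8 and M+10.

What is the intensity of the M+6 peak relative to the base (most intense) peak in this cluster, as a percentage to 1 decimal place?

39.6%

Binomial terms of (0.692 + 0.308)^5: M 0.1587, M+2 0.3531, M+4 0.3144, M+6 0.1399, M+8 0.0311, M+10 0.0028 → M+2 is the base peak.
P(M+2) = C(5,1) × 0.692^4 × 0.308^1 = 5 × 0.22931073 × 0.3080 = 0.353139 (base)
P(M+6) = C(5,3) × 0.692^2 × 0.308^3 = 10 × 0.478864 × 0.02921811 = 0.139915
Relative intensity = 0.139915 / 0.353139 × 100 = 39.6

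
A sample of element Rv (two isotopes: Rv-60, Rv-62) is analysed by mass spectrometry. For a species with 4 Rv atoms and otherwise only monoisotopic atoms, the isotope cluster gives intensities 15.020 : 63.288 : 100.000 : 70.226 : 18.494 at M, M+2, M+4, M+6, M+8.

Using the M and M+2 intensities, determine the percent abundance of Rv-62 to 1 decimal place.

51.3%

Write p for the Rv-60 fraction. I(M+2)/I(M) = [C(4,1)·p^3·(1−p)] / p^4 = 4·(1−p)/p = 63.288/15.020 = 4.2136
(1−p)/p = 4.2136/4 = 1.0534  ⇒  p = 1/(1 + 1.0534) = 0.4870
Rv-60: 48.7%, Rv-62: 51.3%.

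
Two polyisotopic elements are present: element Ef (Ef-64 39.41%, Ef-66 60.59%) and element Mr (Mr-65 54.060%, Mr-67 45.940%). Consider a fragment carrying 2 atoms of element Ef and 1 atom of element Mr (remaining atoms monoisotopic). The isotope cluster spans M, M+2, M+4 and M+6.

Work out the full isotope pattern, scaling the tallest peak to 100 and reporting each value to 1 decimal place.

20.1 : 78.9 : 100.0 : 40.4

Element Ef pattern (n=2): 0.15531481 : 0.47757038 : 0.36711481
Element Mr pattern (n=1): 0.5406 : 0.4594
Convolve the two distributions (both contribute in 2-u steps):
  M: 0.15531481×0.5406 = 0.083963
  M+2: 0.15531481×0.4594 + 0.47757038×0.5406 = 0.329526
  M+4: 0.47757038×0.4594 + 0.36711481×0.5406 = 0.417858
  M+6: 0.36711481×0.4594 = 0.168653
Scale to base peak (0.417858) = 100: 20.1 : 78.9 : 100.0 : 40.4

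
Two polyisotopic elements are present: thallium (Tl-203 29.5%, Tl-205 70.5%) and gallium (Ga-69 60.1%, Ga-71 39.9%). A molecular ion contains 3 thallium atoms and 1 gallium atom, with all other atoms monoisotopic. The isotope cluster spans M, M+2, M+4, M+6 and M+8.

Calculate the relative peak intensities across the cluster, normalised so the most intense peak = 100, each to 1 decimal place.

Thallium pattern (n=3): 0.02567237 : 0.18405787 : 0.43986713 : 0.35040263
Gallium pattern (n=1): 0.6010 : 0.3990
Convolve the two distributions (both contribute in 2-u steps):
  M: 0.02567237×0.6010 = 0.015429
  M+2: 0.02567237×0.3990 + 0.18405787×0.6010 = 0.120862
  M+4: 0.18405787×0.3990 + 0.43986713×0.6010 = 0.337799
  M+6: 0.43986713×0.3990 + 0.35040263×0.6010 = 0.386099
  M+8: 0.35040263×0.3990 = 0.139811
Scale to base peak (0.386099) = 100: 4.0 : 31.3 : 87.5 : 100.0 : 36.2

4.0 : 31.3 : 87.5 : 100.0 : 36.2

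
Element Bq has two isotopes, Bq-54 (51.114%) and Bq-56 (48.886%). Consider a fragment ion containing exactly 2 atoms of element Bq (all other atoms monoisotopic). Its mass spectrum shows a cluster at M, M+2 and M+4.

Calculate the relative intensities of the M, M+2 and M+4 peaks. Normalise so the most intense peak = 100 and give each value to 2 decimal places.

52.28 : 100.00 : 47.82

Each Bq atom is independently Bq-54 (p = 0.51114) or Bq-56 (q = 0.48886); the cluster is the binomial expansion (p + q)^2.
P(M) = 0.51114^2 = 0.261264
P(M+2) = 2 × 0.51114^1 × 0.48886^1 = 0.499752
P(M+4) = 0.48886^2 = 0.238984
The M+2 peak is largest (0.499752); scaling to 100 gives 52.28 : 100.00 : 47.82.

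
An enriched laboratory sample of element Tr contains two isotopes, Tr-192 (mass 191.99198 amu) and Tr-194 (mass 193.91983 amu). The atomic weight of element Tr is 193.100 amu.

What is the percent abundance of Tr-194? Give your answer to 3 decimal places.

57.474%

With x = fraction of Tr-192 (so Tr-194 is 1 − x):
191.99198·x + 193.91983·(1 − x) = 193.100
(191.99198 − 193.91983)·x = 193.100 − 193.91983
x = -0.81983 / -1.92785 = 0.42526 → 42.526% Tr-192, 57.474% Tr-194.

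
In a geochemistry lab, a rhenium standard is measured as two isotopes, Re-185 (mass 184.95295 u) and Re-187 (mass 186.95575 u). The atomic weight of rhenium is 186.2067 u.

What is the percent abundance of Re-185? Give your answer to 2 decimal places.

Writing the weighted mean with unknown fraction x of Re-185:
184.95295·x + 186.95575·(1 − x) = 186.2067
(184.95295 − 186.95575)·x = 186.2067 − 186.95575
x = -0.74905 / -2.00280 = 0.37400 → 37.40% Re-185, 62.60% Re-187.

37.40%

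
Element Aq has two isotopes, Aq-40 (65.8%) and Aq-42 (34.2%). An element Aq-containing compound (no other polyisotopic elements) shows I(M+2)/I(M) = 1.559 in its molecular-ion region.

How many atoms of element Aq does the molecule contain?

3

With n Aq atoms, P(M+2)/P(M) = C(n,1)·p^(n−1)q / p^n = n·q/p = n · 0.342/0.658.
n = 1.559 × 0.658/0.342 = 3.00 ≈ 3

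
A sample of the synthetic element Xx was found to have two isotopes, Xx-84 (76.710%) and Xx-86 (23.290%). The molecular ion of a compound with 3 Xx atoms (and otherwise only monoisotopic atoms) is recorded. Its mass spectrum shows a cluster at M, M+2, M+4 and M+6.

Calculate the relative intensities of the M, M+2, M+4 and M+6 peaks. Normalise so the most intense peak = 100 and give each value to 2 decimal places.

100.00 : 91.08 : 27.65 : 2.80

The 3 Xx atoms are independent, so intensities follow the terms of (0.76710 + 0.23290)^3.
P(M) = 0.76710^3 = 0.451394
P(M+2) = 3 × 0.76710^2 × 0.23290^1 = 0.411145
P(M+4) = 3 × 0.76710^1 × 0.23290^2 = 0.124828
P(M+6) = 0.23290^3 = 0.012633
The M peak is largest (0.451394); scaling to 100 gives 100.00 : 91.08 : 27.65 : 2.80.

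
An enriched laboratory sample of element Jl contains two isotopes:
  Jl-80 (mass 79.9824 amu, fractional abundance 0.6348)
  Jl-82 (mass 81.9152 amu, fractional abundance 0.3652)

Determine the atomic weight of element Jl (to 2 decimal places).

80.69 amu

Ar = Σ fᵢ·mᵢ = 0.6348 × 79.9824 + 0.3652 × 81.9152
= 50.77283 + 29.91543 = 80.68826 amu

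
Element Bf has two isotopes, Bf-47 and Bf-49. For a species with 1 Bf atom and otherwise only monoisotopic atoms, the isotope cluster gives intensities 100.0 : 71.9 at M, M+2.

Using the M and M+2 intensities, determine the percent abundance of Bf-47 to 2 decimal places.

Let p = fractional abundance of Bf-47. I(M+2)/I(M) = [C(1,1)·p^0·(1−p)] / p^1 = 1·(1−p)/p = 71.9/100.0 = 0.7190
(1−p)/p = 0.7190/1 = 0.7190  ⇒  p = 1/(1 + 0.7190) = 0.5817
Bf-47: 58.17%, Bf-49: 41.83%.

58.17%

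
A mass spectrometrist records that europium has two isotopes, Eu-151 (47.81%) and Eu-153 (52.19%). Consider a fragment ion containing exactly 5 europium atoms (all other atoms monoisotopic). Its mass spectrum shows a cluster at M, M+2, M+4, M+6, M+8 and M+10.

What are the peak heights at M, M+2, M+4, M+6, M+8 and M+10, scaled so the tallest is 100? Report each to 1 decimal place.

7.7 : 42.0 : 91.6 : 100.0 : 54.6 : 11.9

Expanding (0.4781 + 0.5219)^5:
P(M) = 0.4781^5 = 0.024980
P(M+2) = 5 × 0.4781^4 × 0.5219^1 = 0.136343
P(M+4) = 10 × 0.4781^3 × 0.5219^2 = 0.297667
P(M+6) = 10 × 0.4781^2 × 0.5219^3 = 0.324937
P(M+8) = 5 × 0.4781^1 × 0.5219^4 = 0.177353
P(M+10) = 0.5219^5 = 0.038720
The M+6 peak is largest (0.324937); scaling to 100 gives 7.7 : 42.0 : 91.6 : 100.0 : 54.6 : 11.9.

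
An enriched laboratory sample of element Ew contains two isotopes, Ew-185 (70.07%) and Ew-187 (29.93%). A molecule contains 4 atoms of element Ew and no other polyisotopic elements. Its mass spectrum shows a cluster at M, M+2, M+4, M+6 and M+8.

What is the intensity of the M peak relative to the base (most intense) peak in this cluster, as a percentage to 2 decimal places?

58.53%

(0.7007 + 0.2993)^4 gives M 0.2411, M+2 0.4119, M+4 0.2639, M+6 0.0751, M+8 0.0080; the largest is M+2.
P(M+2) = C(4,1) × 0.7007^3 × 0.2993^1 = 4 × 0.34403003 × 0.2993 = 0.411873 (base)
P(M) = C(4,0) × 0.7007^4 × 0.2993^0 = 1 × 0.24106184 × 1.0000 = 0.241062
Relative intensity = 0.241062 / 0.411873 × 100 = 58.53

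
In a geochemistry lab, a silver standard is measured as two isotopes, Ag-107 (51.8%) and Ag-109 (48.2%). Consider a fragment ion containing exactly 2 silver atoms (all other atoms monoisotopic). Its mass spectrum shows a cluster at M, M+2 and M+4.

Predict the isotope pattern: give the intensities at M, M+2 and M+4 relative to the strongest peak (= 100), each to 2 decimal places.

53.73 : 100.00 : 46.53

Each Ag atom is independently Ag-107 (p = 0.518) or Ag-109 (q = 0.482); the cluster is the binomial expansion (p + q)^2.
P(M) = 0.518^2 = 0.268324
P(M+2) = 2 × 0.518^1 × 0.482^1 = 0.499352
P(M+4) = 0.482^2 = 0.232324
The M+2 peak is largest (0.499352); scaling to 100 gives 53.73 : 100.00 : 46.53.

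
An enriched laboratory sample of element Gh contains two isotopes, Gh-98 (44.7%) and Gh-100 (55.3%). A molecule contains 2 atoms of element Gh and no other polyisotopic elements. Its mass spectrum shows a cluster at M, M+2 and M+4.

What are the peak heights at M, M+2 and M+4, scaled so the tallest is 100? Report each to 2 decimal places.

The 2 Gh atoms are independent, so intensities follow the terms of (0.447 + 0.553)^2.
P(M) = 0.447^2 = 0.199809
P(M+2) = 2 × 0.447^1 × 0.553^1 = 0.494382
P(M+4) = 0.553^2 = 0.305809
The M+2 peak is largest (0.494382); scaling to 100 gives 40.42 : 100.00 : 61.86.

40.42 : 100.00 : 61.86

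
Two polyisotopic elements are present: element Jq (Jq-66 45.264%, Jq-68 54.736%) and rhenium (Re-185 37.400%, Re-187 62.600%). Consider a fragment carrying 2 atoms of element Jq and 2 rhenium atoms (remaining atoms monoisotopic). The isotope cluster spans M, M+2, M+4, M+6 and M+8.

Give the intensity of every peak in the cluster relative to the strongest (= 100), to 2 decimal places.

8.09 : 46.65 : 100.00 : 94.42 : 33.15

Element Jq pattern (n=2): 0.20488297 : 0.49551406 : 0.29960297
Rhenium pattern (n=2): 0.139876 : 0.468248 : 0.391876
Convolve the two distributions (both contribute in 2-u steps):
  M: 0.20488297×0.139876 = 0.028658
  M+2: 0.20488297×0.468248 + 0.49551406×0.139876 = 0.165247
  M+4: 0.20488297×0.391876 + 0.49551406×0.468248 + 0.29960297×0.139876 = 0.354219
  M+6: 0.49551406×0.391876 + 0.29960297×0.468248 = 0.334469
  M+8: 0.29960297×0.391876 = 0.117407
Scale to base peak (0.354219) = 100: 8.09 : 46.65 : 100.00 : 94.42 : 33.15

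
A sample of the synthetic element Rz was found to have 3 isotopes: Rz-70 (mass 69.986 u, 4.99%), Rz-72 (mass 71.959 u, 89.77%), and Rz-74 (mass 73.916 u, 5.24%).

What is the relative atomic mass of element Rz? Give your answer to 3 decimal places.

The abundance-weighted mean is 0.0499 × 69.986 + 0.8977 × 71.959 + 0.0524 × 73.916
= 3.4923 + 64.5976 + 3.8732 = 71.9631 u

71.963 u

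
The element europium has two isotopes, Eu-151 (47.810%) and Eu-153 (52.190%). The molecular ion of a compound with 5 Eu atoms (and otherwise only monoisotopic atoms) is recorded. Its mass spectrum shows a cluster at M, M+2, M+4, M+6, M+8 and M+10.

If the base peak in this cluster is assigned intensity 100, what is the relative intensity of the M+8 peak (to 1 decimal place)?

54.6

(0.47810 + 0.52190)^5 gives M 0.0250, M+2 0.1363, M+4 0.2977, M+6 0.3249, M+8 0.1774, M+10 0.0387; the largest is M+6.
P(M+6) = C(5,3) × 0.47810^2 × 0.52190^3 = 10 × 0.22857961 × 0.14215492 = 0.324937 (base)
P(M+8) = C(5,4) × 0.47810^1 × 0.52190^4 = 5 × 0.4781 × 0.07419065 = 0.177353
Relative intensity = 0.177353 / 0.324937 × 100 = 54.6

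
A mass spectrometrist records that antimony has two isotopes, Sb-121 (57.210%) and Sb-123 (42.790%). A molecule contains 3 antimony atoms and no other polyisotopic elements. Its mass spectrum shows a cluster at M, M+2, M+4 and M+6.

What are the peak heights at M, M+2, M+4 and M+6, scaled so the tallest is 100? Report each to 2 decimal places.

The 3 Sb atoms are independent, so intensities follow the terms of (0.57210 + 0.42790)^3.
P(M) = 0.57210^3 = 0.187247
P(M+2) = 3 × 0.57210^2 × 0.42790^1 = 0.420153
P(M+4) = 3 × 0.57210^1 × 0.42790^2 = 0.314252
P(M+6) = 0.42790^3 = 0.078348
The M+2 peak is largest (0.420153); scaling to 100 gives 44.57 : 100.00 : 74.79 : 18.65.

44.57 : 100.00 : 74.79 : 18.65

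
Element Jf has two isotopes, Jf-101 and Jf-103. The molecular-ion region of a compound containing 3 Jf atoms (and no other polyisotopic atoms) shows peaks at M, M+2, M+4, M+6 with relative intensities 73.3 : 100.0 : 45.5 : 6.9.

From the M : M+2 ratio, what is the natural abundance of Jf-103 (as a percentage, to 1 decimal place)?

31.3%

If p is the fraction of Jf that is Jf-101, then I(M+2)/I(M) = [C(3,1)·p^2·(1−p)] / p^3 = 3·(1−p)/p = 100.0/73.3 = 1.3643
(1−p)/p = 1.3643/3 = 0.4548  ⇒  p = 1/(1 + 0.4548) = 0.6874
Jf-101: 68.7%, Jf-103: 31.3%.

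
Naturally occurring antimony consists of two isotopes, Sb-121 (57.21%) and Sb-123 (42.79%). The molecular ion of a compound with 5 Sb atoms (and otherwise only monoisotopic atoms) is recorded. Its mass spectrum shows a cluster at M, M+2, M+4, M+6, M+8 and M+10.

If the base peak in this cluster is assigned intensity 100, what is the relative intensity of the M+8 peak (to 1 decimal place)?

28.0

(0.5721 + 0.4279)^5 gives M 0.0613, M+2 0.2292, M+4 0.3428, M+6 0.2564, M+8 0.0959, M+10 0.0143; the largest is M+4.
P(M+4) = C(5,2) × 0.5721^3 × 0.4279^2 = 10 × 0.18724742 × 0.18309841 = 0.342847 (base)
P(M+8) = C(5,4) × 0.5721^1 × 0.4279^4 = 5 × 0.5721 × 0.03352503 = 0.095898
Relative intensity = 0.095898 / 0.342847 × 100 = 28.0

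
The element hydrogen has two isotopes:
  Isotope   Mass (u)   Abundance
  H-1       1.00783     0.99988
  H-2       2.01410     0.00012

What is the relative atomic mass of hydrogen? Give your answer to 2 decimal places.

The abundance-weighted mean is 0.99988 × 1.00783 + 0.00012 × 2.01410
= 1.007709 + 0.000242 = 1.007951 u

1.01 u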